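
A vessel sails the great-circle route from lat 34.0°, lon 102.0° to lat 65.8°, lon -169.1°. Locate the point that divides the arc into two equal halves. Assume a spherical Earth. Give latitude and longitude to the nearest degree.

Write both endpoints as unit vectors p₁, p₂ with components (cos φ cos λ, cos φ sin λ, sin φ).
The central angle between the endpoints is δ = arccos(p₁·p₂) ≈ 1.028 rad (58.9°).
Interpolate at f = 1/2 with slerp weights a = sin((1−f)δ)/sin δ ≈ 0.574, b = sin(fδ)/sin δ ≈ 0.574.
p = a·p₁ + b·p₂ ≈ (-0.330, 0.421, 0.845); φ = arcsin(p_z) ≈ 57.65°, λ = atan2(p_y, p_x) ≈ 128.09°.

≈ lat 58°, lon 128°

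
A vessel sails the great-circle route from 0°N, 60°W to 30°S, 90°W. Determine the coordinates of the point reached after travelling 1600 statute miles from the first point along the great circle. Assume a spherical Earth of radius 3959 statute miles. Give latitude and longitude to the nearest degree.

≈ 17°S, 76°W

The haversine formula gives a central angle δ ≈ 0.723 rad (41.4°) between the endpoints. The total great-circle distance is δ·R ≈ 0.723 × 3959 ≈ 2861 mi, so the target fraction is f = 1600/2861 ≈ 0.559.
Interpolate at f ≈ 0.559 with slerp weights a = sin((1−f)δ)/sin δ ≈ 0.474, b = sin(fδ)/sin δ ≈ 0.595.
p = a·p₁ + b·p₂ ≈ (0.237, -0.925, -0.297); φ = arcsin(p_z) ≈ -17.29°, λ = atan2(p_y, p_x) ≈ -75.64°.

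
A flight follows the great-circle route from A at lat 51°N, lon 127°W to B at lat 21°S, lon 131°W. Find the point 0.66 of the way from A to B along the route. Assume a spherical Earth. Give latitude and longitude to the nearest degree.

≈ lat 3°N, lon 130°W

Convert each endpoint to a unit vector on the sphere (x = cos φ cos λ, y = cos φ sin λ, z = sin φ).
The central angle between the endpoints is δ = arccos(p₁·p₂) ≈ 1.258 rad (72.1°).
Interpolate at f = 0.66 with slerp weights a = sin((1−f)δ)/sin δ ≈ 0.436, b = sin(fδ)/sin δ ≈ 0.776.
p = a·p₁ + b·p₂ ≈ (-0.640, -0.766, 0.061); φ = arcsin(p_z) ≈ 3.49°, λ = atan2(p_y, p_x) ≈ -129.90°.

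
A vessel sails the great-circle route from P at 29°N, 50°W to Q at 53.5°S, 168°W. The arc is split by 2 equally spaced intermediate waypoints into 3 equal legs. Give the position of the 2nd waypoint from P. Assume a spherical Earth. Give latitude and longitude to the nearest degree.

Write both endpoints as unit vectors p₁, p₂ with components (cos φ cos λ, cos φ sin λ, sin φ).
The central angle between the endpoints is δ = arccos(p₁·p₂) ≈ 2.257 rad (129.3°).
Interpolate at f = 2/3 with slerp weights a = sin((1−f)δ)/sin δ ≈ 0.884, b = sin(fδ)/sin δ ≈ 1.290.
p = a·p₁ + b·p₂ ≈ (-0.254, -0.752, -0.609); φ = arcsin(p_z) ≈ -37.50°, λ = atan2(p_y, p_x) ≈ -108.66°.

≈ 37°S, 109°W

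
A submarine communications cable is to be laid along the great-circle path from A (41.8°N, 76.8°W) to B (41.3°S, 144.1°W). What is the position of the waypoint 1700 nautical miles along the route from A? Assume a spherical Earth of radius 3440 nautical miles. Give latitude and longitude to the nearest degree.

Convert each endpoint to a unit vector on the sphere (x = cos φ cos λ, y = cos φ sin λ, z = sin φ).
The central angle between the endpoints is δ = arccos(p₁·p₂) ≈ 1.796 rad (102.9°). The total great-circle distance is δ·R ≈ 1.796 × 3440 ≈ 6180 nmi, so the target fraction is f = 1700/6180 ≈ 0.275.
Interpolate at f ≈ 0.275 with slerp weights a = sin((1−f)δ)/sin δ ≈ 0.989, b = sin(fδ)/sin δ ≈ 0.487.
p = a·p₁ + b·p₂ ≈ (-0.128, -0.932, 0.338); φ = arcsin(p_z) ≈ 19.77°, λ = atan2(p_y, p_x) ≈ -97.80°.

≈ (20°N, 98°W)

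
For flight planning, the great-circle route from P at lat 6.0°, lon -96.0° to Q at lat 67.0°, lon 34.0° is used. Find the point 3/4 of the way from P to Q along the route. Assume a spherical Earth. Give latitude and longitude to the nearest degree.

Convert each endpoint to a unit vector on the sphere (x = cos φ cos λ, y = cos φ sin λ, z = sin φ).
The central angle between the endpoints is δ = arccos(p₁·p₂) ≈ 1.725 rad (98.8°).
Interpolate at f = 3/4 with slerp weights a = sin((1−f)δ)/sin δ ≈ 0.423, b = sin(fδ)/sin δ ≈ 0.973.
p = a·p₁ + b·p₂ ≈ (0.271, -0.206, 0.940); φ = arcsin(p_z) ≈ 70.09°, λ = atan2(p_y, p_x) ≈ -37.17°.

≈ lat 70°, lon -37°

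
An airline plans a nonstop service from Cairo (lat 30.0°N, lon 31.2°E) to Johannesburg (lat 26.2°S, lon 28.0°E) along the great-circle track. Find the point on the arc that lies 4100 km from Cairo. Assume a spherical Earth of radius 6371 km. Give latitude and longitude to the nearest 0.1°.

≈ lat 6.8°S, lon 29.1°E

Convert each endpoint to a unit vector on the sphere (x = cos φ cos λ, y = cos φ sin λ, z = sin φ).
The central angle between the endpoints is δ = arccos(p₁·p₂) ≈ 0.982 rad (56.3°). The total great-circle distance is δ·R ≈ 0.982 × 6371 ≈ 6258 km, so the target fraction is f = 4100/6258 ≈ 0.655.
Interpolate at f ≈ 0.655 with slerp weights a = sin((1−f)δ)/sin δ ≈ 0.400, b = sin(fδ)/sin δ ≈ 0.721.
p = a·p₁ + b·p₂ ≈ (0.867, 0.483, -0.119); φ = arcsin(p_z) ≈ -6.82°, λ = atan2(p_y, p_x) ≈ 29.11°.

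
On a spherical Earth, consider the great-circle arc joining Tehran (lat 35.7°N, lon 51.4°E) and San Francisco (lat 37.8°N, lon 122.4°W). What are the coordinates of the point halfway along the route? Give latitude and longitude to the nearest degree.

≈ lat 86°N, lon 21°W

From cos δ = sin φ₁ sin φ₂ + cos φ₁ cos φ₂ cos Δλ, the central angle is δ ≈ 1.855 rad (106.3°).
Interpolate at f = 1/2 with slerp weights a = sin((1−f)δ)/sin δ ≈ 0.833, b = sin(fδ)/sin δ ≈ 0.833.
p = a·p₁ + b·p₂ ≈ (0.069, -0.027, 0.997); φ = arcsin(p_z) ≈ 85.73°, λ = atan2(p_y, p_x) ≈ -21.32°.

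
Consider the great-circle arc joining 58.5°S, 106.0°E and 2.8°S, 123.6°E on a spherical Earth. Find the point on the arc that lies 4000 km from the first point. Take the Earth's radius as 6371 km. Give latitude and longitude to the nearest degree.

≈ 24°S, 119°E

Convert each endpoint to a unit vector on the sphere (x = cos φ cos λ, y = cos φ sin λ, z = sin φ).
The central angle between the endpoints is δ = arccos(p₁·p₂) ≈ 1.001 rad (57.4°). The total great-circle distance is δ·R ≈ 1.001 × 6371 ≈ 6380 km, so the target fraction is f = 4000/6380 ≈ 0.627.
Interpolate at f ≈ 0.627 with slerp weights a = sin((1−f)δ)/sin δ ≈ 0.433, b = sin(fδ)/sin δ ≈ 0.697.
p = a·p₁ + b·p₂ ≈ (-0.448, 0.798, -0.404); φ = arcsin(p_z) ≈ -23.80°, λ = atan2(p_y, p_x) ≈ 119.31°.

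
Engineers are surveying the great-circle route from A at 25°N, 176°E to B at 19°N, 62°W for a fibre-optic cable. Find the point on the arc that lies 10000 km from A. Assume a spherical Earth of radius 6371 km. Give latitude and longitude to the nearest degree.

≈ 29°N, 79°W

The haversine formula gives a central angle δ ≈ 1.893 rad (108.5°) between the endpoints. The total great-circle distance is δ·R ≈ 1.893 × 6371 ≈ 12059 km, so the target fraction is f = 10000/12059 ≈ 0.829.
Interpolate at f ≈ 0.829 with slerp weights a = sin((1−f)δ)/sin δ ≈ 0.335, b = sin(fδ)/sin δ ≈ 1.054.
p = a·p₁ + b·p₂ ≈ (0.165, -0.859, 0.485); φ = arcsin(p_z) ≈ 28.99°, λ = atan2(p_y, p_x) ≈ -79.11°.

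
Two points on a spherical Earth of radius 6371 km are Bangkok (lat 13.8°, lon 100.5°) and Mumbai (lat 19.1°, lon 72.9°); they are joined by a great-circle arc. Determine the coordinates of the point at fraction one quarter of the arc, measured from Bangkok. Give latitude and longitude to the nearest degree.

≈ lat 15°, lon 94°

From cos δ = sin φ₁ sin φ₂ + cos φ₁ cos φ₂ cos Δλ, the central angle is δ ≈ 0.471 rad (27.0°).
Interpolate at f = 1/4 with slerp weights a = sin((1−f)δ)/sin δ ≈ 0.762, b = sin(fδ)/sin δ ≈ 0.259.
p = a·p₁ + b·p₂ ≈ (-0.063, 0.962, 0.267); φ = arcsin(p_z) ≈ 15.46°, λ = atan2(p_y, p_x) ≈ 93.75°.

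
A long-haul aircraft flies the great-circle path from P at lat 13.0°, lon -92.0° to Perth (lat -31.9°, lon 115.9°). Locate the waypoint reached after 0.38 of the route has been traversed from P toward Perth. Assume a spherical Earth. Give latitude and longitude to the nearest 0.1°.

≈ lat -24.1°, lon -135.4°

The haversine formula gives a central angle δ ≈ 2.587 rad (148.2°) between the endpoints.
Interpolate at f = 0.38 with slerp weights a = sin((1−f)δ)/sin δ ≈ 1.897, b = sin(fδ)/sin δ ≈ 1.579.
p = a·p₁ + b·p₂ ≈ (-0.650, -0.641, -0.408); φ = arcsin(p_z) ≈ -24.07°, λ = atan2(p_y, p_x) ≈ -135.41°.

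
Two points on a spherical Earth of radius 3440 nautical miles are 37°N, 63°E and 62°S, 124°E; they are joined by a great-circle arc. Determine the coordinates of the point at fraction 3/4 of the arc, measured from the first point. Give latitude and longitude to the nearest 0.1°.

From cos δ = sin φ₁ sin φ₂ + cos φ₁ cos φ₂ cos Δλ, the central angle is δ ≈ 1.928 rad (110.5°).
Interpolate at f = 3/4 with slerp weights a = sin((1−f)δ)/sin δ ≈ 0.495, b = sin(fδ)/sin δ ≈ 1.059.
p = a·p₁ + b·p₂ ≈ (-0.099, 0.764, -0.637); φ = arcsin(p_z) ≈ -39.59°, λ = atan2(p_y, p_x) ≈ 97.35°.

≈ 39.6°S, 97.4°E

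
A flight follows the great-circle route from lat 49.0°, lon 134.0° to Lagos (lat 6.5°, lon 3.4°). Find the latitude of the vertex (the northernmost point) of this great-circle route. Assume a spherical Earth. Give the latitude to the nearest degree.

The great circle lies in the plane with unit normal n̂ = (p₁ × p₂)/|p₁ × p₂|.
Here n̂_z ≈ -0.526; the vertex latitude is φ_max = arccos|n̂_z| ≈ 58.3°.

≈ 58°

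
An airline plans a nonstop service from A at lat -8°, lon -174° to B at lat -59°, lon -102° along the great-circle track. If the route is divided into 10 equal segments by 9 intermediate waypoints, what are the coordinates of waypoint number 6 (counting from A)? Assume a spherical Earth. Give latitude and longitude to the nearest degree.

Convert each endpoint to a unit vector on the sphere (x = cos φ cos λ, y = cos φ sin λ, z = sin φ).
The central angle between the endpoints is δ = arccos(p₁·p₂) ≈ 1.290 rad (73.9°).
Interpolate at f = 6/10 with slerp weights a = sin((1−f)δ)/sin δ ≈ 0.514, b = sin(fδ)/sin δ ≈ 0.728.
p = a·p₁ + b·p₂ ≈ (-0.584, -0.420, -0.695); φ = arcsin(p_z) ≈ -44.04°, λ = atan2(p_y, p_x) ≈ -144.28°.

≈ lat -44°, lon -144°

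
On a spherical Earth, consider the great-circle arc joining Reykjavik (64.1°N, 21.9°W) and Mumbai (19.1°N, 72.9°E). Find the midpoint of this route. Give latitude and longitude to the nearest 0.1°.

Convert each endpoint to a unit vector on the sphere (x = cos φ cos λ, y = cos φ sin λ, z = sin φ).
The central angle between the endpoints is δ = arccos(p₁·p₂) ≈ 1.308 rad (74.9°).
Interpolate at f = 1/2 with slerp weights a = sin((1−f)δ)/sin δ ≈ 0.630, b = sin(fδ)/sin δ ≈ 0.630.
p = a·p₁ + b·p₂ ≈ (0.430, 0.466, 0.773); φ = arcsin(p_z) ≈ 50.61°, λ = atan2(p_y, p_x) ≈ 47.30°.

≈ 50.6°N, 47.3°E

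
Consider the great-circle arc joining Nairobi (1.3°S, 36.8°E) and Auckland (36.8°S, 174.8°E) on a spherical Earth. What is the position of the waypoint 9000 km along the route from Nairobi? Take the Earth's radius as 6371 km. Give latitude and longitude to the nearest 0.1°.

≈ 48.3°S, 114.6°E

The haversine formula gives a central angle δ ≈ 2.191 rad (125.5°) between the endpoints. The total great-circle distance is δ·R ≈ 2.191 × 6371 ≈ 13960 km, so the target fraction is f = 9000/13960 ≈ 0.645.
Interpolate at f ≈ 0.645 with slerp weights a = sin((1−f)δ)/sin δ ≈ 0.863, b = sin(fδ)/sin δ ≈ 1.214.
p = a·p₁ + b·p₂ ≈ (-0.277, 0.605, -0.747); φ = arcsin(p_z) ≈ -48.30°, λ = atan2(p_y, p_x) ≈ 114.60°.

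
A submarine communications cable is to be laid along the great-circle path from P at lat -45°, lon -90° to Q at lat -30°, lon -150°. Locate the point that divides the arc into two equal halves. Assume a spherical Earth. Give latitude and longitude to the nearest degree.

≈ lat -41°, lon -123°

The haversine formula gives a central angle δ ≈ 0.850 rad (48.7°) between the endpoints.
Interpolate at f = 1/2 with slerp weights a = sin((1−f)δ)/sin δ ≈ 0.549, b = sin(fδ)/sin δ ≈ 0.549.
p = a·p₁ + b·p₂ ≈ (-0.412, -0.626, -0.663); φ = arcsin(p_z) ≈ -41.49°, λ = atan2(p_y, p_x) ≈ -123.34°.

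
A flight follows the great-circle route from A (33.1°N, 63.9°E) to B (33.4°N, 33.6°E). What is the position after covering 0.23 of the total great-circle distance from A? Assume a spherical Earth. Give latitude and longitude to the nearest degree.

Convert each endpoint to a unit vector on the sphere (x = cos φ cos λ, y = cos φ sin λ, z = sin φ).
The central angle between the endpoints is δ = arccos(p₁·p₂) ≈ 0.441 rad (25.3°).
Interpolate at f = 0.23 with slerp weights a = sin((1−f)δ)/sin δ ≈ 0.780, b = sin(fδ)/sin δ ≈ 0.237.
p = a·p₁ + b·p₂ ≈ (0.453, 0.697, 0.557); φ = arcsin(p_z) ≈ 33.83°, λ = atan2(p_y, p_x) ≈ 56.99°.

≈ (34°N, 57°E)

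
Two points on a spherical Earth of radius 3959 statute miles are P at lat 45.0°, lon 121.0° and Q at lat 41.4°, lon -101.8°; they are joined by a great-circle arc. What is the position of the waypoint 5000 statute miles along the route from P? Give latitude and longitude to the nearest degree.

From cos δ = sin φ₁ sin φ₂ + cos φ₁ cos φ₂ cos Δλ, the central angle is δ ≈ 1.492 rad (85.5°). The total great-circle distance is δ·R ≈ 1.492 × 3959 ≈ 5908 mi, so the target fraction is f = 5000/5908 ≈ 0.846.
Interpolate at f ≈ 0.846 with slerp weights a = sin((1−f)δ)/sin δ ≈ 0.228, b = sin(fδ)/sin δ ≈ 0.956.
p = a·p₁ + b·p₂ ≈ (-0.230, -0.564, 0.793); φ = arcsin(p_z) ≈ 52.51°, λ = atan2(p_y, p_x) ≈ -112.17°.

≈ lat 53°, lon -112°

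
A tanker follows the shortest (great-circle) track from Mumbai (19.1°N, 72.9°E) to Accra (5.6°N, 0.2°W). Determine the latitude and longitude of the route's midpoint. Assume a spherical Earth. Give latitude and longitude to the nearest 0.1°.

Write both endpoints as unit vectors p₁, p₂ with components (cos φ cos λ, cos φ sin λ, sin φ).
The central angle between the endpoints is δ = arccos(p₁·p₂) ≈ 1.261 rad (72.2°).
Interpolate at f = 1/2 with slerp weights a = sin((1−f)δ)/sin δ ≈ 0.619, b = sin(fδ)/sin δ ≈ 0.619.
p = a·p₁ + b·p₂ ≈ (0.788, 0.557, 0.263); φ = arcsin(p_z) ≈ 15.24°, λ = atan2(p_y, p_x) ≈ 35.25°.

≈ 15.2°N, 35.2°E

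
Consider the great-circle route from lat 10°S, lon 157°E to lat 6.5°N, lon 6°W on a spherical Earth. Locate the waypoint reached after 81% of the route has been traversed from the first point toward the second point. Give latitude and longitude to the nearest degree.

The haversine formula gives a central angle δ ≈ 2.842 rad (162.8°) between the endpoints.
Interpolate at f = 0.81 with slerp weights a = sin((1−f)δ)/sin δ ≈ 1.740, b = sin(fδ)/sin δ ≈ 2.520.
p = a·p₁ + b·p₂ ≈ (0.913, 0.408, -0.017); φ = arcsin(p_z) ≈ -0.97°, λ = atan2(p_y, p_x) ≈ 24.08°.

≈ lat 1°S, lon 24°E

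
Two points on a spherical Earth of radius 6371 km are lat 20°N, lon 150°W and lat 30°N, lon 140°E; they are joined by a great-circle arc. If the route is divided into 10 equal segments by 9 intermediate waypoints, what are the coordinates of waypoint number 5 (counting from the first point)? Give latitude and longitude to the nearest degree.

≈ lat 30°N, lon 177°E

Convert each endpoint to a unit vector on the sphere (x = cos φ cos λ, y = cos φ sin λ, z = sin φ).
The central angle between the endpoints is δ = arccos(p₁·p₂) ≈ 1.105 rad (63.3°).
Interpolate at f = 5/10 with slerp weights a = sin((1−f)δ)/sin δ ≈ 0.587, b = sin(fδ)/sin δ ≈ 0.587.
p = a·p₁ + b·p₂ ≈ (-0.868, 0.051, 0.495); φ = arcsin(p_z) ≈ 29.64°, λ = atan2(p_y, p_x) ≈ 176.64°.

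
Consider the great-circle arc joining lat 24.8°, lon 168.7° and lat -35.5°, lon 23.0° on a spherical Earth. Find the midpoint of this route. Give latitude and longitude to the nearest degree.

Write both endpoints as unit vectors p₁, p₂ with components (cos φ cos λ, cos φ sin λ, sin φ).
The central angle between the endpoints is δ = arccos(p₁·p₂) ≈ 2.595 rad (148.7°).
Interpolate at f = 1/2 with slerp weights a = sin((1−f)δ)/sin δ ≈ 1.851, b = sin(fδ)/sin δ ≈ 1.851.
p = a·p₁ + b·p₂ ≈ (-0.261, 0.918, -0.299); φ = arcsin(p_z) ≈ -17.37°, λ = atan2(p_y, p_x) ≈ 105.85°.

≈ lat -17°, lon 106°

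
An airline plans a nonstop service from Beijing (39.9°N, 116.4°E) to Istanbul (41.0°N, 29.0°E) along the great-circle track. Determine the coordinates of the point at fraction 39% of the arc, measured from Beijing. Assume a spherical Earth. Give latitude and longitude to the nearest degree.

≈ (49°N, 84°E)

From cos δ = sin φ₁ sin φ₂ + cos φ₁ cos φ₂ cos Δλ, the central angle is δ ≈ 1.107 rad (63.4°).
Interpolate at f = 0.39 with slerp weights a = sin((1−f)δ)/sin δ ≈ 0.699, b = sin(fδ)/sin δ ≈ 0.468.
p = a·p₁ + b·p₂ ≈ (0.070, 0.652, 0.755); φ = arcsin(p_z) ≈ 49.06°, λ = atan2(p_y, p_x) ≈ 83.83°.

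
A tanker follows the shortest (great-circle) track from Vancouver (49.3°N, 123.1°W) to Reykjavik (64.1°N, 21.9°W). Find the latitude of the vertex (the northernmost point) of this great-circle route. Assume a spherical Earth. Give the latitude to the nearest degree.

≈ 69°N

The great circle lies in the plane with unit normal n̂ = (p₁ × p₂)/|p₁ × p₂|.
Here n̂_z ≈ +0.359; the vertex latitude is φ_max = arccos|n̂_z| ≈ 69.0°.
Check via Clairaut: cos φ_max = |cos φ₁| · sin C = cos(49.3°)·sin(33.4°) ≈ 0.359, again giving ≈ 69.0°.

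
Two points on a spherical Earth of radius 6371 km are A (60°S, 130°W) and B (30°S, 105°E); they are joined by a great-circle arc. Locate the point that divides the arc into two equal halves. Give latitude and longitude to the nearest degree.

≈ (63°S, 140°E)

From cos δ = sin φ₁ sin φ₂ + cos φ₁ cos φ₂ cos Δλ, the central angle is δ ≈ 1.385 rad (79.4°).
Interpolate at f = 1/2 with slerp weights a = sin((1−f)δ)/sin δ ≈ 0.650, b = sin(fδ)/sin δ ≈ 0.650.
p = a·p₁ + b·p₂ ≈ (-0.354, 0.295, -0.887); φ = arcsin(p_z) ≈ -62.56°, λ = atan2(p_y, p_x) ≈ 140.26°.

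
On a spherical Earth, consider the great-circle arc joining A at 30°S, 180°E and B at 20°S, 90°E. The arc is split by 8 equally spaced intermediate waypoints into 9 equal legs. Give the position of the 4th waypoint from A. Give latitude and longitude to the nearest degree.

≈ 34°S, 138°E

Write both endpoints as unit vectors p₁, p₂ with components (cos φ cos λ, cos φ sin λ, sin φ).
The central angle between the endpoints is δ = arccos(p₁·p₂) ≈ 1.399 rad (80.2°).
Interpolate at f = 4/9 with slerp weights a = sin((1−f)δ)/sin δ ≈ 0.712, b = sin(fδ)/sin δ ≈ 0.591.
p = a·p₁ + b·p₂ ≈ (-0.616, 0.556, -0.558); φ = arcsin(p_z) ≈ -33.92°, λ = atan2(p_y, p_x) ≈ 137.97°.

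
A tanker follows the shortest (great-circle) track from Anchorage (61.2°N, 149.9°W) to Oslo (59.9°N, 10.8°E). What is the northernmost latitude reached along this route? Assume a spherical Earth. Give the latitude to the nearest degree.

The great circle lies in the plane with unit normal n̂ = (p₁ × p₂)/|p₁ × p₂|.
Here n̂_z ≈ +0.094; the vertex latitude is φ_max = arccos|n̂_z| ≈ 84.6°.
Check via Clairaut: cos φ_max = |cos φ₁| · sin C = cos(61.2°)·sin(11.3°) ≈ 0.094, again giving ≈ 84.6°.

≈ 85°N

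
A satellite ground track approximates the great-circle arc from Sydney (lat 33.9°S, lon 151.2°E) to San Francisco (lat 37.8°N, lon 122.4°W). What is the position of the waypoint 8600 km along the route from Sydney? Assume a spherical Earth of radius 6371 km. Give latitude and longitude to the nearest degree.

Convert each endpoint to a unit vector on the sphere (x = cos φ cos λ, y = cos φ sin λ, z = sin φ).
The central angle between the endpoints is δ = arccos(p₁·p₂) ≈ 1.876 rad (107.5°). The total great-circle distance is δ·R ≈ 1.876 × 6371 ≈ 11953 km, so the target fraction is f = 8600/11953 ≈ 0.719.
Interpolate at f ≈ 0.719 with slerp weights a = sin((1−f)δ)/sin δ ≈ 0.527, b = sin(fδ)/sin δ ≈ 1.023.
p = a·p₁ + b·p₂ ≈ (-0.816, -0.472, 0.333); φ = arcsin(p_z) ≈ 19.47°, λ = atan2(p_y, p_x) ≈ -149.97°.

≈ lat 19°N, lon 150°W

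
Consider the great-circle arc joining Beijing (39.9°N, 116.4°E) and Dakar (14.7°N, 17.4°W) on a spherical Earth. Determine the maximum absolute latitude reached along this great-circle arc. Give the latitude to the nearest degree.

≈ 55°N

The great circle lies in the plane with unit normal n̂ = (p₁ × p₂)/|p₁ × p₂|.
Here n̂_z ≈ -0.572; the vertex latitude is φ_max = arccos|n̂_z| ≈ 55.1°.
Check via Clairaut: cos φ_max = |cos φ₁| · sin C = cos(39.9°)·sin(48.2°) ≈ 0.572, again giving ≈ 55.1°.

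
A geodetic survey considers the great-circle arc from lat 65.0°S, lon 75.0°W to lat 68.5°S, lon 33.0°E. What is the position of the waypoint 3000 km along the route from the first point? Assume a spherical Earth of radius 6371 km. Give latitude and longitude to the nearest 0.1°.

Convert each endpoint to a unit vector on the sphere (x = cos φ cos λ, y = cos φ sin λ, z = sin φ).
The central angle between the endpoints is δ = arccos(p₁·p₂) ≈ 0.651 rad (37.3°). The total great-circle distance is δ·R ≈ 0.651 × 6371 ≈ 4149 km, so the target fraction is f = 3000/4149 ≈ 0.723.
Interpolate at f ≈ 0.723 with slerp weights a = sin((1−f)δ)/sin δ ≈ 0.296, b = sin(fδ)/sin δ ≈ 0.749.
p = a·p₁ + b·p₂ ≈ (0.262, 0.029, -0.965); φ = arcsin(p_z) ≈ -74.69°, λ = atan2(p_y, p_x) ≈ 6.23°.

≈ lat 74.7°S, lon 6.2°E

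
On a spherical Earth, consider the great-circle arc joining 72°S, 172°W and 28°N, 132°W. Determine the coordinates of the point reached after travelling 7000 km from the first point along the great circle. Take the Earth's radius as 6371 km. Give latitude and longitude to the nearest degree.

≈ 12°S, 140°W

The haversine formula gives a central angle δ ≈ 1.811 rad (103.7°) between the endpoints. The total great-circle distance is δ·R ≈ 1.811 × 6371 ≈ 11535 km, so the target fraction is f = 7000/11535 ≈ 0.607.
Interpolate at f ≈ 0.607 with slerp weights a = sin((1−f)δ)/sin δ ≈ 0.672, b = sin(fδ)/sin δ ≈ 0.917.
p = a·p₁ + b·p₂ ≈ (-0.747, -0.631, -0.209); φ = arcsin(p_z) ≈ -12.07°, λ = atan2(p_y, p_x) ≈ -139.85°.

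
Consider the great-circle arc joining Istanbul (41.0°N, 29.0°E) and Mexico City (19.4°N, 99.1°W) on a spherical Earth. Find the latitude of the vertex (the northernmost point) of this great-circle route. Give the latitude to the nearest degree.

≈ 55°N

The great circle lies in the plane with unit normal n̂ = (p₁ × p₂)/|p₁ × p₂|.
Here n̂_z ≈ -0.574; the vertex latitude is φ_max = arccos|n̂_z| ≈ 54.9°.
Check via Clairaut: cos φ_max = |cos φ₁| · sin C = cos(41.0°)·sin(49.6°) ≈ 0.574, again giving ≈ 54.9°.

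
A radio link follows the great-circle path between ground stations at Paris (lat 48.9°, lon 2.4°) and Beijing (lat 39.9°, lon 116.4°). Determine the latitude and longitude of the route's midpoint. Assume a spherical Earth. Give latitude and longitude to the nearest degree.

Write both endpoints as unit vectors p₁, p₂ with components (cos φ cos λ, cos φ sin λ, sin φ).
The central angle between the endpoints is δ = arccos(p₁·p₂) ≈ 1.289 rad (73.8°).
Interpolate at f = 1/2 with slerp weights a = sin((1−f)δ)/sin δ ≈ 0.625, b = sin(fδ)/sin δ ≈ 0.625.
p = a·p₁ + b·p₂ ≈ (0.197, 0.447, 0.872); φ = arcsin(p_z) ≈ 60.75°, λ = atan2(p_y, p_x) ≈ 66.17°.

≈ lat 61°, lon 66°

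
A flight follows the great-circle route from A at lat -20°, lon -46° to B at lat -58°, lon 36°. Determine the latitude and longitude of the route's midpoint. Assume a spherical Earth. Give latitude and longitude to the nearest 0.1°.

Convert each endpoint to a unit vector on the sphere (x = cos φ cos λ, y = cos φ sin λ, z = sin φ).
The central angle between the endpoints is δ = arccos(p₁·p₂) ≈ 1.203 rad (68.9°).
Interpolate at f = 1/2 with slerp weights a = sin((1−f)δ)/sin δ ≈ 0.606, b = sin(fδ)/sin δ ≈ 0.606.
p = a·p₁ + b·p₂ ≈ (0.656, -0.221, -0.722); φ = arcsin(p_z) ≈ -46.20°, λ = atan2(p_y, p_x) ≈ -18.62°.

≈ lat -46.2°, lon -18.6°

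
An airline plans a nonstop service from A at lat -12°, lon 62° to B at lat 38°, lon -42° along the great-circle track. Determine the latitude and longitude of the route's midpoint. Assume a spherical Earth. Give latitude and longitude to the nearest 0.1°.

≈ lat 20.4°, lon 17.8°

Convert each endpoint to a unit vector on the sphere (x = cos φ cos λ, y = cos φ sin λ, z = sin φ).
The central angle between the endpoints is δ = arccos(p₁·p₂) ≈ 1.891 rad (108.3°).
Interpolate at f = 1/2 with slerp weights a = sin((1−f)δ)/sin δ ≈ 0.854, b = sin(fδ)/sin δ ≈ 0.854.
p = a·p₁ + b·p₂ ≈ (0.892, 0.287, 0.348); φ = arcsin(p_z) ≈ 20.38°, λ = atan2(p_y, p_x) ≈ 17.85°.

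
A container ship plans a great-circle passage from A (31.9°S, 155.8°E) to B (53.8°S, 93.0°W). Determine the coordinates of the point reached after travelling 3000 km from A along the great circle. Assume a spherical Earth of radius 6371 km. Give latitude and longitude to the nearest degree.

Write both endpoints as unit vectors p₁, p₂ with components (cos φ cos λ, cos φ sin λ, sin φ).
The central angle between the endpoints is δ = arccos(p₁·p₂) ≈ 1.323 rad (75.8°). The total great-circle distance is δ·R ≈ 1.323 × 6371 ≈ 8430 km, so the target fraction is f = 3000/8430 ≈ 0.356.
Interpolate at f ≈ 0.356 with slerp weights a = sin((1−f)δ)/sin δ ≈ 0.776, b = sin(fδ)/sin δ ≈ 0.468.
p = a·p₁ + b·p₂ ≈ (-0.616, -0.006, -0.788); φ = arcsin(p_z) ≈ -51.99°, λ = atan2(p_y, p_x) ≈ -179.46°.

≈ (52°S, 179°W)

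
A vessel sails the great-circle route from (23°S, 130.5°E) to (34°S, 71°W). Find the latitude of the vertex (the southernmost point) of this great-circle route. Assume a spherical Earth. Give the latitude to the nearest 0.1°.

The great circle lies in the plane with unit normal n̂ = (p₁ × p₂)/|p₁ × p₂|.
Here n̂_z ≈ +0.321; the vertex latitude is φ_max = arccos|n̂_z| ≈ 71.3°.

≈ 71.3°S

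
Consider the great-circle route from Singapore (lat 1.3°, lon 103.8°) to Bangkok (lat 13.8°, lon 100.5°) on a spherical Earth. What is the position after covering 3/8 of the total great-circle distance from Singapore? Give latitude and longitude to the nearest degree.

From cos δ = sin φ₁ sin φ₂ + cos φ₁ cos φ₂ cos Δλ, the central angle is δ ≈ 0.225 rad (12.9°).
Interpolate at f = 3/8 with slerp weights a = sin((1−f)δ)/sin δ ≈ 0.628, b = sin(fδ)/sin δ ≈ 0.378.
p = a·p₁ + b·p₂ ≈ (-0.217, 0.971, 0.104); φ = arcsin(p_z) ≈ 5.99°, λ = atan2(p_y, p_x) ≈ 102.58°.

≈ lat 6°, lon 103°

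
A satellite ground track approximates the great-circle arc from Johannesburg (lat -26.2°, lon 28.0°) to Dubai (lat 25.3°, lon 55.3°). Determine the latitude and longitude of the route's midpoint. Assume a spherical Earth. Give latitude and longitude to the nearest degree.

≈ lat 0°, lon 42°

Convert each endpoint to a unit vector on the sphere (x = cos φ cos λ, y = cos φ sin λ, z = sin φ).
The central angle between the endpoints is δ = arccos(p₁·p₂) ≈ 1.010 rad (57.8°).
Interpolate at f = 1/2 with slerp weights a = sin((1−f)δ)/sin δ ≈ 0.571, b = sin(fδ)/sin δ ≈ 0.571.
p = a·p₁ + b·p₂ ≈ (0.747, 0.665, -0.008); φ = arcsin(p_z) ≈ -0.46°, λ = atan2(p_y, p_x) ≈ 41.70°.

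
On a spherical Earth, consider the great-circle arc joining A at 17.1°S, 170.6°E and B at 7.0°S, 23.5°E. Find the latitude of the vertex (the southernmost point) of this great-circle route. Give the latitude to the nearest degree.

≈ 37°S

The great circle lies in the plane with unit normal n̂ = (p₁ × p₂)/|p₁ × p₂|.
Here n̂_z ≈ -0.794; the vertex latitude is φ_max = arccos|n̂_z| ≈ 37.5°.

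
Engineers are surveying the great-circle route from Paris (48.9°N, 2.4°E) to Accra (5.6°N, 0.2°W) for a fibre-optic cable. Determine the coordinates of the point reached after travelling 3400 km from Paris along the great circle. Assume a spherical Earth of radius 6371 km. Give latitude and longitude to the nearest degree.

≈ (18°N, 0°E)

Convert each endpoint to a unit vector on the sphere (x = cos φ cos λ, y = cos φ sin λ, z = sin φ).
The central angle between the endpoints is δ = arccos(p₁·p₂) ≈ 0.757 rad (43.4°). The total great-circle distance is δ·R ≈ 0.757 × 6371 ≈ 4821 km, so the target fraction is f = 3400/4821 ≈ 0.705.
Interpolate at f ≈ 0.705 with slerp weights a = sin((1−f)δ)/sin δ ≈ 0.322, b = sin(fδ)/sin δ ≈ 0.741.
p = a·p₁ + b·p₂ ≈ (0.949, 0.006, 0.315); φ = arcsin(p_z) ≈ 18.37°, λ = atan2(p_y, p_x) ≈ 0.38°.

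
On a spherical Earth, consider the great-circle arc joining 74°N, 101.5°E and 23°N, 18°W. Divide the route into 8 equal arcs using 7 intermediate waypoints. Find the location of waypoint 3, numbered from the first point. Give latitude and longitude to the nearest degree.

≈ 67°N, 10°E

Write both endpoints as unit vectors p₁, p₂ with components (cos φ cos λ, cos φ sin λ, sin φ).
The central angle between the endpoints is δ = arccos(p₁·p₂) ≈ 1.317 rad (75.5°).
Interpolate at f = 3/8 with slerp weights a = sin((1−f)δ)/sin δ ≈ 0.758, b = sin(fδ)/sin δ ≈ 0.490.
p = a·p₁ + b·p₂ ≈ (0.387, 0.065, 0.920); φ = arcsin(p_z) ≈ 66.88°, λ = atan2(p_y, p_x) ≈ 9.57°.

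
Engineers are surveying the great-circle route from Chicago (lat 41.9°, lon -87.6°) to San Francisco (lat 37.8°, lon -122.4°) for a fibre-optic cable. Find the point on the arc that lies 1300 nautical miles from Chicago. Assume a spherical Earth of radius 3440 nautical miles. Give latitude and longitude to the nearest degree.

From cos δ = sin φ₁ sin φ₂ + cos φ₁ cos φ₂ cos Δλ, the central angle is δ ≈ 0.468 rad (26.8°). The total great-circle distance is δ·R ≈ 0.468 × 3440 ≈ 1612 nmi, so the target fraction is f = 1300/1612 ≈ 0.807.
Interpolate at f ≈ 0.807 with slerp weights a = sin((1−f)δ)/sin δ ≈ 0.200, b = sin(fδ)/sin δ ≈ 0.817.
p = a·p₁ + b·p₂ ≈ (-0.340, -0.694, 0.635); φ = arcsin(p_z) ≈ 39.39°, λ = atan2(p_y, p_x) ≈ -116.08°.

≈ lat 39°, lon -116°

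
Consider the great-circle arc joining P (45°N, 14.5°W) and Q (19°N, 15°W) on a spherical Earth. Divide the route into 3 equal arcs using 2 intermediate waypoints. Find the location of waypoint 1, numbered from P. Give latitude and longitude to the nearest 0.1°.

≈ (36.3°N, 14.7°W)

The haversine formula gives a central angle δ ≈ 0.454 rad (26.0°) between the endpoints.
Interpolate at f = 1/3 with slerp weights a = sin((1−f)δ)/sin δ ≈ 0.680, b = sin(fδ)/sin δ ≈ 0.344.
p = a·p₁ + b·p₂ ≈ (0.779, -0.204, 0.592); φ = arcsin(p_z) ≈ 36.33°, λ = atan2(p_y, p_x) ≈ -14.70°.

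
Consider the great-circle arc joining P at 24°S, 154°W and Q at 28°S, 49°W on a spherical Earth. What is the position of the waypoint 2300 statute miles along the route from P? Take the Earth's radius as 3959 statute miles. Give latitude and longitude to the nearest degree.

≈ 37°S, 118°W

Convert each endpoint to a unit vector on the sphere (x = cos φ cos λ, y = cos φ sin λ, z = sin φ).
The central angle between the endpoints is δ = arccos(p₁·p₂) ≈ 1.589 rad (91.0°). The total great-circle distance is δ·R ≈ 1.589 × 3959 ≈ 6289 mi, so the target fraction is f = 2300/6289 ≈ 0.366.
Interpolate at f ≈ 0.366 with slerp weights a = sin((1−f)δ)/sin δ ≈ 0.846, b = sin(fδ)/sin δ ≈ 0.549.
p = a·p₁ + b·p₂ ≈ (-0.376, -0.704, -0.602); φ = arcsin(p_z) ≈ -36.99°, λ = atan2(p_y, p_x) ≈ -118.12°.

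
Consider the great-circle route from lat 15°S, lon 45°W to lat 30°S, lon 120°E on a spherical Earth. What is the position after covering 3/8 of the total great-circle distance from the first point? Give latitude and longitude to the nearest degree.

From cos δ = sin φ₁ sin φ₂ + cos φ₁ cos φ₂ cos Δλ, the central angle is δ ≈ 2.317 rad (132.7°).
Interpolate at f = 3/8 with slerp weights a = sin((1−f)δ)/sin δ ≈ 1.351, b = sin(fδ)/sin δ ≈ 1.040.
p = a·p₁ + b·p₂ ≈ (0.473, -0.143, -0.869); φ = arcsin(p_z) ≈ -60.40°, λ = atan2(p_y, p_x) ≈ -16.86°.

≈ lat 60°S, lon 17°W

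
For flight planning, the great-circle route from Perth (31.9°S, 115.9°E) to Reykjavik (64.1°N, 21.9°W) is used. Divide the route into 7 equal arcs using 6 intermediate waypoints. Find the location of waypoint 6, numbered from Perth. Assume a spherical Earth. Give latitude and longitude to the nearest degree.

From cos δ = sin φ₁ sin φ₂ + cos φ₁ cos φ₂ cos Δλ, the central angle is δ ≈ 2.419 rad (138.6°).
Interpolate at f = 6/7 with slerp weights a = sin((1−f)δ)/sin δ ≈ 0.512, b = sin(fδ)/sin δ ≈ 1.325.
p = a·p₁ + b·p₂ ≈ (0.347, 0.175, 0.921); φ = arcsin(p_z) ≈ 67.12°, λ = atan2(p_y, p_x) ≈ 26.79°.

≈ 67°N, 27°E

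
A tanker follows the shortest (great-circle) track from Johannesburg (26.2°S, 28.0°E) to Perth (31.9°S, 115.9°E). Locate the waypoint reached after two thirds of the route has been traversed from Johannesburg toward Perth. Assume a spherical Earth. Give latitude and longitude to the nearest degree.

Write both endpoints as unit vectors p₁, p₂ with components (cos φ cos λ, cos φ sin λ, sin φ).
The central angle between the endpoints is δ = arccos(p₁·p₂) ≈ 1.307 rad (74.9°).
Interpolate at f = 2/3 with slerp weights a = sin((1−f)δ)/sin δ ≈ 0.437, b = sin(fδ)/sin δ ≈ 0.792.
p = a·p₁ + b·p₂ ≈ (0.052, 0.789, -0.612); φ = arcsin(p_z) ≈ -37.72°, λ = atan2(p_y, p_x) ≈ 86.21°.

≈ (38°S, 86°E)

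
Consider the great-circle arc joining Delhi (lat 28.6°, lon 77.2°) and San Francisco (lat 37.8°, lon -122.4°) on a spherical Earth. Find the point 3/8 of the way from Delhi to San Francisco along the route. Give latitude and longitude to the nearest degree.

Convert each endpoint to a unit vector on the sphere (x = cos φ cos λ, y = cos φ sin λ, z = sin φ).
The central angle between the endpoints is δ = arccos(p₁·p₂) ≈ 1.939 rad (111.1°).
Interpolate at f = 3/8 with slerp weights a = sin((1−f)δ)/sin δ ≈ 1.004, b = sin(fδ)/sin δ ≈ 0.713.
p = a·p₁ + b·p₂ ≈ (-0.106, 0.384, 0.917); φ = arcsin(p_z) ≈ 66.52°, λ = atan2(p_y, p_x) ≈ 105.50°.

≈ lat 67°, lon 106°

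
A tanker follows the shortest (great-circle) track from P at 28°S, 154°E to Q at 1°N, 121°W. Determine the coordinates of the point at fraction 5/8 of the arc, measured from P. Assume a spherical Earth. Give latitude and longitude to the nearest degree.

≈ 14°S, 150°W

The haversine formula gives a central angle δ ≈ 1.502 rad (86.1°) between the endpoints.
Interpolate at f = 5/8 with slerp weights a = sin((1−f)δ)/sin δ ≈ 0.535, b = sin(fδ)/sin δ ≈ 0.809.
p = a·p₁ + b·p₂ ≈ (-0.841, -0.486, -0.237); φ = arcsin(p_z) ≈ -13.72°, λ = atan2(p_y, p_x) ≈ -149.98°.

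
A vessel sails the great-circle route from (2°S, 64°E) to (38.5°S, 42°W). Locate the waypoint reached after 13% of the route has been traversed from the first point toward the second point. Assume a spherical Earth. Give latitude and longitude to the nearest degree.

Convert each endpoint to a unit vector on the sphere (x = cos φ cos λ, y = cos φ sin λ, z = sin φ).
The central angle between the endpoints is δ = arccos(p₁·p₂) ≈ 1.766 rad (101.2°).
Interpolate at f = 0.13 with slerp weights a = sin((1−f)δ)/sin δ ≈ 1.019, b = sin(fδ)/sin δ ≈ 0.232.
p = a·p₁ + b·p₂ ≈ (0.581, 0.794, -0.180); φ = arcsin(p_z) ≈ -10.37°, λ = atan2(p_y, p_x) ≈ 53.78°.

≈ (10°S, 54°E)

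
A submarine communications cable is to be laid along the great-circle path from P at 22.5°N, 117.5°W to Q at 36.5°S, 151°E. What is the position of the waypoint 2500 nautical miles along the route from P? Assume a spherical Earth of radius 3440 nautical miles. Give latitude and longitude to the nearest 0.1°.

≈ 3.3°S, 151.0°W

The haversine formula gives a central angle δ ≈ 1.820 rad (104.3°) between the endpoints. The total great-circle distance is δ·R ≈ 1.820 × 3440 ≈ 6262 nmi, so the target fraction is f = 2500/6262 ≈ 0.399.
Interpolate at f ≈ 0.399 with slerp weights a = sin((1−f)δ)/sin δ ≈ 0.917, b = sin(fδ)/sin δ ≈ 0.686.
p = a·p₁ + b·p₂ ≈ (-0.873, -0.484, -0.057); φ = arcsin(p_z) ≈ -3.27°, λ = atan2(p_y, p_x) ≈ -151.00°.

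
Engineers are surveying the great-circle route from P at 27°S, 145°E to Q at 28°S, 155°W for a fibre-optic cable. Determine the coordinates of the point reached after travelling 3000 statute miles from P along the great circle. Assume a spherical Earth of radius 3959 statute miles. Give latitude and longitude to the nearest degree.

≈ 30°S, 165°W

Write both endpoints as unit vectors p₁, p₂ with components (cos φ cos λ, cos φ sin λ, sin φ).
The central angle between the endpoints is δ = arccos(p₁·p₂) ≈ 0.919 rad (52.7°). The total great-circle distance is δ·R ≈ 0.919 × 3959 ≈ 3639 mi, so the target fraction is f = 3000/3639 ≈ 0.824.
Interpolate at f ≈ 0.824 with slerp weights a = sin((1−f)δ)/sin δ ≈ 0.202, b = sin(fδ)/sin δ ≈ 0.864.
p = a·p₁ + b·p₂ ≈ (-0.839, -0.219, -0.498); φ = arcsin(p_z) ≈ -29.84°, λ = atan2(p_y, p_x) ≈ -165.36°.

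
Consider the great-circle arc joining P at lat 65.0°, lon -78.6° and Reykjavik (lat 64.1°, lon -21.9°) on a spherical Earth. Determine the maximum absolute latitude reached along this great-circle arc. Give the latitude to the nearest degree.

The great circle lies in the plane with unit normal n̂ = (p₁ × p₂)/|p₁ × p₂|.
Here n̂_z ≈ +0.386; the vertex latitude is φ_max = arccos|n̂_z| ≈ 67.3°.
Check via Clairaut: cos φ_max = |cos φ₁| · sin C = cos(65.0°)·sin(66.0°) ≈ 0.386, again giving ≈ 67.3°.

≈ 67°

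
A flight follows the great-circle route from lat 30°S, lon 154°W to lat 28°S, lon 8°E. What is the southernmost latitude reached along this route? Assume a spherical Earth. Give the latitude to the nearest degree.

The great circle lies in the plane with unit normal n̂ = (p₁ × p₂)/|p₁ × p₂|.
Here n̂_z ≈ +0.272; the vertex latitude is φ_max = arccos|n̂_z| ≈ 74.2°.
Check via Clairaut: cos φ_max = |cos φ₁| · sin C = cos(30.0°)·sin(161.7°) ≈ 0.272, again giving ≈ 74.2°.

≈ 74°S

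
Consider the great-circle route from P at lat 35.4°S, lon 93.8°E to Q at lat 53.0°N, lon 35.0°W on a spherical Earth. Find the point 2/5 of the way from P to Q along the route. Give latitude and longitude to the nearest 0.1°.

Write both endpoints as unit vectors p₁, p₂ with components (cos φ cos λ, cos φ sin λ, sin φ).
The central angle between the endpoints is δ = arccos(p₁·p₂) ≈ 2.450 rad (140.4°).
Interpolate at f = 2/5 with slerp weights a = sin((1−f)δ)/sin δ ≈ 1.559, b = sin(fδ)/sin δ ≈ 1.302.
p = a·p₁ + b·p₂ ≈ (0.557, 0.819, 0.136); φ = arcsin(p_z) ≈ 7.83°, λ = atan2(p_y, p_x) ≈ 55.76°.

≈ lat 7.8°N, lon 55.8°E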